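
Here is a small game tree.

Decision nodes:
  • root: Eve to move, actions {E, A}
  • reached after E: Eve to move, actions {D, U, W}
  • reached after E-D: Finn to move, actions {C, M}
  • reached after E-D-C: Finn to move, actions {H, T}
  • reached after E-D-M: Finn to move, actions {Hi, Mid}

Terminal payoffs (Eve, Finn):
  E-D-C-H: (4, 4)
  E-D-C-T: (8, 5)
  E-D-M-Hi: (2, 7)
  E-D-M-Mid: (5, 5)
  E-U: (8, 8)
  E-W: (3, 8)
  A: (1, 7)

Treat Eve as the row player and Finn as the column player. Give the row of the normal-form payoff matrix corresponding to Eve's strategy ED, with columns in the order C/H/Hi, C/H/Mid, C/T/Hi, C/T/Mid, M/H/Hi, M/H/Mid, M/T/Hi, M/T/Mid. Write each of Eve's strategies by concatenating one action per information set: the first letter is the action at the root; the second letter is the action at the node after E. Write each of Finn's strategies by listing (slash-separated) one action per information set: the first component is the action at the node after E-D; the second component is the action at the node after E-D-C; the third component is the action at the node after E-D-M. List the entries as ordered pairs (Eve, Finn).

vs C/H/Hi: Eve plays E → Eve plays D at [E] → Finn plays C at [E-D] → Finn plays H at [E-D-C] → (4, 4)
vs C/H/Mid: Eve plays E → Eve plays D at [E] → Finn plays C at [E-D] → Finn plays H at [E-D-C] → (4, 4)
vs C/T/Hi: Eve plays E → Eve plays D at [E] → Finn plays C at [E-D] → Finn plays T at [E-D-C] → (8, 5)
vs C/T/Mid: Eve plays E → Eve plays D at [E] → Finn plays C at [E-D] → Finn plays T at [E-D-C] → (8, 5)
vs M/H/Hi: Eve plays E → Eve plays D at [E] → Finn plays M at [E-D] → Finn plays Hi at [E-D-M] → (2, 7)
vs M/H/Mid: Eve plays E → Eve plays D at [E] → Finn plays M at [E-D] → Finn plays Mid at [E-D-M] → (5, 5)
vs M/T/Hi: Eve plays E → Eve plays D at [E] → Finn plays M at [E-D] → Finn plays Hi at [E-D-M] → (2, 7)
vs M/T/Mid: Eve plays E → Eve plays D at [E] → Finn plays M at [E-D] → Finn plays Mid at [E-D-M] → (5, 5)

(4,4) (4,4) (8,5) (8,5) (2,7) (5,5) (2,7) (5,5)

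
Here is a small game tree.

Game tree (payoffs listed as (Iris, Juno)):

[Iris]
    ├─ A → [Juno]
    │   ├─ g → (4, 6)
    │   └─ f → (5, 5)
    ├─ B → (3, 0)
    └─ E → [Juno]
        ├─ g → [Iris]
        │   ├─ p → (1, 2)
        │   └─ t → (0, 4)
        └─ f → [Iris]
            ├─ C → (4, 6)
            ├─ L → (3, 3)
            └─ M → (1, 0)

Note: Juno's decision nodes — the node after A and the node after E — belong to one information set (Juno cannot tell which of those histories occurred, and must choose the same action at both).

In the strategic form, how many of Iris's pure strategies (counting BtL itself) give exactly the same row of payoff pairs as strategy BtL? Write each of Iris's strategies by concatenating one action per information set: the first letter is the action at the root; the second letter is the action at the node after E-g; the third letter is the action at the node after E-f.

Row for BtL (columns g, f): (3,0) (3,0).
Under BtL, Iris's choice at the node after E-g and at the node after E-f can never be reached regardless of what Juno does, so varying those choices leaves every outcome unchanged.
Holding the reachable choices fixed and varying the unreachable ones freely already gives 2 × 3 = 6 equivalent strategies.
No other strategy reproduces this row, so those 6 are the full class: BpC, BpL, BpM, BtC, BtL, BtM.

6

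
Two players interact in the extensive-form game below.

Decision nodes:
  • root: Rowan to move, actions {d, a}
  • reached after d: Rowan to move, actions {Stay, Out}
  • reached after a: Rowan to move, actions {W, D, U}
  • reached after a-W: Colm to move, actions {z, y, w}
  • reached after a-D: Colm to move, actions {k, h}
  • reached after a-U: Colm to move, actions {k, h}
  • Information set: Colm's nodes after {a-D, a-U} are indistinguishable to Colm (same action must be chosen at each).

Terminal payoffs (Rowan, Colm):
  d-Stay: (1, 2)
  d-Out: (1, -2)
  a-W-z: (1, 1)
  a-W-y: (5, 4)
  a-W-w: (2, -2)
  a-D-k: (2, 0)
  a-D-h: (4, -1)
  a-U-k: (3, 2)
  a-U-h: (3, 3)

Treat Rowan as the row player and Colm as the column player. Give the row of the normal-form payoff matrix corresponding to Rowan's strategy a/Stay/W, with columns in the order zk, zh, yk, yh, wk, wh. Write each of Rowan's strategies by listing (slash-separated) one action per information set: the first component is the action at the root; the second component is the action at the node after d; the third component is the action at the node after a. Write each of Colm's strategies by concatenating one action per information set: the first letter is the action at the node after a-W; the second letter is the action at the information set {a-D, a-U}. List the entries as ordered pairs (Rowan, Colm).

(1,1) (1,1) (5,4) (5,4) (2,-2) (2,-2)

vs zk: Rowan plays a → Rowan plays W at [a] → Colm plays z at [a-W] → (1, 1)
vs zh: Rowan plays a → Rowan plays W at [a] → Colm plays z at [a-W] → (1, 1)
vs yk: Rowan plays a → Rowan plays W at [a] → Colm plays y at [a-W] → (5, 4)
vs yh: Rowan plays a → Rowan plays W at [a] → Colm plays y at [a-W] → (5, 4)
vs wk: Rowan plays a → Rowan plays W at [a] → Colm plays w at [a-W] → (2, -2)
vs wh: Rowan plays a → Rowan plays W at [a] → Colm plays w at [a-W] → (2, -2)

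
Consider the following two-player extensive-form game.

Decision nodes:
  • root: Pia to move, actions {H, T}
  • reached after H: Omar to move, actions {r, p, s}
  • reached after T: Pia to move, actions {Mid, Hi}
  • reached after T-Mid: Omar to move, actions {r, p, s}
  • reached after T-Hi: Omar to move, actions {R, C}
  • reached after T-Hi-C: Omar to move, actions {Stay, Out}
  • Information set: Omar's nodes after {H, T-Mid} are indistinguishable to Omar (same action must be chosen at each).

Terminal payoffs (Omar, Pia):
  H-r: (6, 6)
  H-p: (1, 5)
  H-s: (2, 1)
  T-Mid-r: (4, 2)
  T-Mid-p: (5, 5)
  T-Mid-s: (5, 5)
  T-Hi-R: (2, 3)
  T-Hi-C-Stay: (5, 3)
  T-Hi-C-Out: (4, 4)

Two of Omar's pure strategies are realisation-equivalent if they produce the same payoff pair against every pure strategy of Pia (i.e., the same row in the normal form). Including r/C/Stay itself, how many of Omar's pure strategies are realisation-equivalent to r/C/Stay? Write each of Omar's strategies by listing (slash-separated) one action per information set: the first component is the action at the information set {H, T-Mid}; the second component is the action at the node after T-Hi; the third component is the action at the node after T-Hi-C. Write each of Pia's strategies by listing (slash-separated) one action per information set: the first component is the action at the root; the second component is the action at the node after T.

Row for r/C/Stay (columns H/Mid, H/Hi, T/Mid, T/Hi): (6,6) (6,6) (4,2) (5,3).
Every one of Omar's information sets is on the play path for some reply by Pia when Omar follows r/C/Stay.
Changing the action at any of them therefore changes at least one column, so only r/C/Stay itself gives this row.

1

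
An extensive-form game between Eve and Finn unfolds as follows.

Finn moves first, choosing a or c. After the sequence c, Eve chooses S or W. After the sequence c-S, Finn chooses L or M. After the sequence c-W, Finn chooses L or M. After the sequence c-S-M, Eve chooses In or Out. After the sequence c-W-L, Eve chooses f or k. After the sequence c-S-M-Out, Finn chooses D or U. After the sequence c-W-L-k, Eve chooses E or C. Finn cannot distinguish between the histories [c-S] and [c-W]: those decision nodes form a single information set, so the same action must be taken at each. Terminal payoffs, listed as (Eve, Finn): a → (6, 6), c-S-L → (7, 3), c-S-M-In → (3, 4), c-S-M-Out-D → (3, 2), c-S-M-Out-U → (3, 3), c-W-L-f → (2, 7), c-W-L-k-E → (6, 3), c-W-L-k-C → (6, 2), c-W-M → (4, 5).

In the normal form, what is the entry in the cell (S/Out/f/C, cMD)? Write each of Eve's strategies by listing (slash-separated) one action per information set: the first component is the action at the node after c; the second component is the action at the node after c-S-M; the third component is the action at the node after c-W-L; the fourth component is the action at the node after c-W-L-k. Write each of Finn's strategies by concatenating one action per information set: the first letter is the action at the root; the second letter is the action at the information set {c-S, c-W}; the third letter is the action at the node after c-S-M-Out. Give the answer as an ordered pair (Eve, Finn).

Trace the play path from the root:
  Finn plays c
  Eve plays S at [c]
  Finn plays M at [c-S]
  Eve plays Out at [c-S-M]
  Finn plays D at [c-S-M-Out]
→ terminal payoff (3, 2).
(Eve's choice at the node after c-W-L is never reached on this path, so it doesn't affect the outcome.)

(3, 2)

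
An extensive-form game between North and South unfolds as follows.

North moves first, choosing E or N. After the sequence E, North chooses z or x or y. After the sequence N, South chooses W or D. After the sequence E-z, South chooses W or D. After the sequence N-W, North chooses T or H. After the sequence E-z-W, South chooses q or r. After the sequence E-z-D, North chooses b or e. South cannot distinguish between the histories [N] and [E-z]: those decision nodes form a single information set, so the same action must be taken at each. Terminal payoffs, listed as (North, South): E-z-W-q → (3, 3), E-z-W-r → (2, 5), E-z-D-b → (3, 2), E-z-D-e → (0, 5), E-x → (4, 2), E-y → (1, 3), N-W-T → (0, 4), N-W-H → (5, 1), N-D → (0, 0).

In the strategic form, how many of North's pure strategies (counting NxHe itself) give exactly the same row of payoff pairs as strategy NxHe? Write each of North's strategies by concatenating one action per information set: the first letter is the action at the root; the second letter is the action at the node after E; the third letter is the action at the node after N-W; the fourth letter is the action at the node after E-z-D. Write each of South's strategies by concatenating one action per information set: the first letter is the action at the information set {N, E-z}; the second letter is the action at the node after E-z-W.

6

Row for NxHe (columns Wq, Wr, Dq, Dr): (5,1) (5,1) (0,0) (0,0).
Under NxHe, North's choice at the node after E and at the node after E-z-D can never be reached regardless of what South does, so varying those choices leaves every outcome unchanged.
Holding the reachable choices fixed and varying the unreachable ones freely already gives 3 × 2 = 6 equivalent strategies.
No other strategy reproduces this row, so those 6 are the full class: NzHb, NzHe, NxHb, NxHe, NyHb, NyHe.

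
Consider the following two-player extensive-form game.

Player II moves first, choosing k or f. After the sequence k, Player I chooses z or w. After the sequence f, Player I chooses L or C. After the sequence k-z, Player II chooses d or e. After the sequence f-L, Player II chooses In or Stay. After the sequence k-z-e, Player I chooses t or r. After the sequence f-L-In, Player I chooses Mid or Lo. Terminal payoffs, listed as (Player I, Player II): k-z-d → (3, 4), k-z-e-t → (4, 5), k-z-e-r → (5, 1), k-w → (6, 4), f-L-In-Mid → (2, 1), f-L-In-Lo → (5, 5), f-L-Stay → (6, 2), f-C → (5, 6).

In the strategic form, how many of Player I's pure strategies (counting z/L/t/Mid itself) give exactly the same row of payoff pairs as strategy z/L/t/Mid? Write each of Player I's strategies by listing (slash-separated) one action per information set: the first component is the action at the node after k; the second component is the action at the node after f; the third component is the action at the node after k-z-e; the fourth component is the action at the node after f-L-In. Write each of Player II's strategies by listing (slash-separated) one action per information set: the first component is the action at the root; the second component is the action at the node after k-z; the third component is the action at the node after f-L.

1

Row for z/L/t/Mid (columns k/d/In, k/d/Stay, k/e/In, k/e/Stay, f/d/In, f/d/Stay, f/e/In, f/e/Stay): (3,4) (3,4) (4,5) (4,5) (2,1) (6,2) (2,1) (6,2).
Every one of Player I's information sets is on the play path for some reply by Player II when Player I follows z/L/t/Mid.
Changing the action at any of them therefore changes at least one column, so only z/L/t/Mid itself gives this row.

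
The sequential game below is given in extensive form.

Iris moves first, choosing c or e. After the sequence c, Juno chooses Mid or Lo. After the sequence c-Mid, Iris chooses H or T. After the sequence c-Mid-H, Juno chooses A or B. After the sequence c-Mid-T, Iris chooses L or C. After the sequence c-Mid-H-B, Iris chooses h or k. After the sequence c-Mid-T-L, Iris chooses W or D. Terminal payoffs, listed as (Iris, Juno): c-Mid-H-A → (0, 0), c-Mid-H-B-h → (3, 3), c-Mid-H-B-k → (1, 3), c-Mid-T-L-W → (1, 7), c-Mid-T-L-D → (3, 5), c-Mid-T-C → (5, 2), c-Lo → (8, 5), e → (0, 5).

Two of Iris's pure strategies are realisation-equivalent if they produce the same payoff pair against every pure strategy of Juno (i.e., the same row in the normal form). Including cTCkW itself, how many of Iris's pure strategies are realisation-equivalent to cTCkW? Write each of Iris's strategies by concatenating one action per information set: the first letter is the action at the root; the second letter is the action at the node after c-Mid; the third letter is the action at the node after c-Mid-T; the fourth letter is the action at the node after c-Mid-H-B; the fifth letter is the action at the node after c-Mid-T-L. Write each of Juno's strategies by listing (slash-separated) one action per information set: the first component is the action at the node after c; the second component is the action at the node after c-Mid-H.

Row for cTCkW (columns Mid/A, Mid/B, Lo/A, Lo/B): (5,2) (5,2) (8,5) (8,5).
Under cTCkW, Iris's choice at the node after c-Mid-H-B and at the node after c-Mid-T-L can never be reached regardless of what Juno does, so varying those choices leaves every outcome unchanged.
Holding the reachable choices fixed and varying the unreachable ones freely already gives 2 × 2 = 4 equivalent strategies.
No other strategy reproduces this row, so those 4 are the full class: cTChW, cTChD, cTCkW, cTCkD.

4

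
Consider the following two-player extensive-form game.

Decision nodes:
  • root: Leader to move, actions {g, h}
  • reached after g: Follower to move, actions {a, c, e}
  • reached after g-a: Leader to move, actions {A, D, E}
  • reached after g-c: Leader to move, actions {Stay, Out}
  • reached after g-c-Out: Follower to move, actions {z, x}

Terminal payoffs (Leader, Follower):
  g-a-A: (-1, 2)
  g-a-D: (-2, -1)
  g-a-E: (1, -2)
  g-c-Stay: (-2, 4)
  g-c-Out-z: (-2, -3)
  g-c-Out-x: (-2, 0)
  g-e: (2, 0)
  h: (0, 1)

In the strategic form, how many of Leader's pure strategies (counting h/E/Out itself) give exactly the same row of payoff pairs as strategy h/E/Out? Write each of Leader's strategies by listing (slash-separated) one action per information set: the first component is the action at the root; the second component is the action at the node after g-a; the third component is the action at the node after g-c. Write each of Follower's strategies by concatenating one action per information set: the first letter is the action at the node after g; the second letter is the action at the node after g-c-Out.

6

Row for h/E/Out (columns az, ax, cz, cx, ez, ex): (0,1) (0,1) (0,1) (0,1) (0,1) (0,1).
Under h/E/Out, Leader's choice at the node after g-a and at the node after g-c can never be reached regardless of what Follower does, so varying those choices leaves every outcome unchanged.
Holding the reachable choices fixed and varying the unreachable ones freely already gives 3 × 2 = 6 equivalent strategies.
No other strategy reproduces this row, so those 6 are the full class: h/A/Stay, h/A/Out, h/D/Stay, h/D/Out, h/E/Stay, h/E/Out.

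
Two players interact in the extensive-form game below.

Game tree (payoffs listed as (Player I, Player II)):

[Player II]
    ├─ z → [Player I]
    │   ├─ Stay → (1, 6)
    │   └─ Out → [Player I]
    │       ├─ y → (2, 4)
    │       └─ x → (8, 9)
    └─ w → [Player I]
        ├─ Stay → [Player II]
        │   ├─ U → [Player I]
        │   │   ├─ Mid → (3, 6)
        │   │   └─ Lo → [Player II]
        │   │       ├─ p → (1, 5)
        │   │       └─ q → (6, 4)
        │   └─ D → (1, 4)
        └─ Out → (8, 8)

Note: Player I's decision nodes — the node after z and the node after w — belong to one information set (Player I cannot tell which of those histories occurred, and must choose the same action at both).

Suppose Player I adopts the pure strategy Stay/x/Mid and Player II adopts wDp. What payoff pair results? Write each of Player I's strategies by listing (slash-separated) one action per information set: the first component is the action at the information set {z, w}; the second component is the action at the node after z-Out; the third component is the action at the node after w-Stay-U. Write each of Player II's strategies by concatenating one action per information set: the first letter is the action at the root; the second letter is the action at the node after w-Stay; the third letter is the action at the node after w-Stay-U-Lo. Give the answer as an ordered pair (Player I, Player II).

Trace the play path from the root:
  Player II plays w
  Player I plays Stay at [w]
  Player II plays D at [w-Stay]
→ terminal payoff (1, 4).
(Player I's choice at the node after z-Out is never reached on this path, so it doesn't affect the outcome.)

(1, 4)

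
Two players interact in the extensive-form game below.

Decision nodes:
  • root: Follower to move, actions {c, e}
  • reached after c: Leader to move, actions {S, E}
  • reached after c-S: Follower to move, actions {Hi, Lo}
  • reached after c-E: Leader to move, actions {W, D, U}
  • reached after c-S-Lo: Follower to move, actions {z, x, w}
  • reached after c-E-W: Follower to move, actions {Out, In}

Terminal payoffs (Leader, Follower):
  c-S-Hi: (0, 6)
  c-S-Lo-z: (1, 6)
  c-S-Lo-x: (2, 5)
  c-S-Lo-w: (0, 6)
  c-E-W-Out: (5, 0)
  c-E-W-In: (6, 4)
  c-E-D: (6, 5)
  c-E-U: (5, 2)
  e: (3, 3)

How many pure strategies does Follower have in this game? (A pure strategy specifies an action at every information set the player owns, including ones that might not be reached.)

Follower owns the root with actions {c, e} — two choices.
Follower owns the node after c-S with actions {Hi, Lo} — two choices.
Follower owns the node after c-S-Lo with actions {z, x, w} — three choices.
Follower owns the node after c-E-W with actions {Out, In} — two choices.
A pure strategy fixes one action at each information set independently, so the count is the product 2 × 2 × 3 × 2 = 24.
(For reference, Leader has 6 pure strategies, giving a 24×6 normal-form matrix.)

24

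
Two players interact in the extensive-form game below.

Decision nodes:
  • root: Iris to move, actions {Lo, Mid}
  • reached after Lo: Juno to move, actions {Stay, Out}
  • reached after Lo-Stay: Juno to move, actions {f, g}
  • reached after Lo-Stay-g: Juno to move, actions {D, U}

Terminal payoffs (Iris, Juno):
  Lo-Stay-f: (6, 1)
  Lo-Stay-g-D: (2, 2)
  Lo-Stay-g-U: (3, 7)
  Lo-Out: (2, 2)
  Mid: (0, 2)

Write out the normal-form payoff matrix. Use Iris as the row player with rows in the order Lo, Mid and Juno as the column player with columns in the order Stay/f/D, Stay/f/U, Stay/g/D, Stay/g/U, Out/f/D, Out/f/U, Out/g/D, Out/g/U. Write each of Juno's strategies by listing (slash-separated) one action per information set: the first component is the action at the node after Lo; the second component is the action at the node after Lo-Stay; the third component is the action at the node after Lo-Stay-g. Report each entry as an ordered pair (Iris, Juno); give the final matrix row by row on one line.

Lo: (6,1) (6,1) (2,2) (3,7) (2,2) (2,2) (2,2) (2,2) | Mid: (0,2) (0,2) (0,2) (0,2) (0,2) (0,2) (0,2) (0,2)

Row Lo: Stay/f/D→(6,1), Stay/f/U→(6,1), Stay/g/D→(2,2), Stay/g/U→(3,7), Out/f/D→(2,2), Out/f/U→(2,2), Out/g/D→(2,2), Out/g/U→(2,2)
Row Mid: Stay/f/D→(0,2), Stay/f/U→(0,2), Stay/g/D→(0,2), Stay/g/U→(0,2), Out/f/D→(0,2), Out/f/U→(0,2), Out/g/D→(0,2), Out/g/U→(0,2)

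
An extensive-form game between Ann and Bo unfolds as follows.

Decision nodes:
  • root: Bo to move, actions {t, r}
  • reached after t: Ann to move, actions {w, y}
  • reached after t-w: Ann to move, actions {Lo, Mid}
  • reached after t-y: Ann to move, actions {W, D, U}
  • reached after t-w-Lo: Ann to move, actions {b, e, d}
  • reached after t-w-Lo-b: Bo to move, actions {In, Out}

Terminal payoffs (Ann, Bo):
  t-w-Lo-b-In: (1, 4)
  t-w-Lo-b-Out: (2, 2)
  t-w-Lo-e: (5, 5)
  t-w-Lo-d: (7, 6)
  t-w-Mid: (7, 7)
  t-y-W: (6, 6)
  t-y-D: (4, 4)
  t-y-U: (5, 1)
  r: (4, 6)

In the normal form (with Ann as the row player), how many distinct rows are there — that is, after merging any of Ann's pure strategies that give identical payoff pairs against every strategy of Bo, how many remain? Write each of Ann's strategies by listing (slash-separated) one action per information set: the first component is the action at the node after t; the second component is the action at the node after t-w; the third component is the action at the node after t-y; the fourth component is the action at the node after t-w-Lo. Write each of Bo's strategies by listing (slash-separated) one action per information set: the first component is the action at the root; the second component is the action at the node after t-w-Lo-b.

7

Ann has 36 pure strategies: w/Lo/W/b, w/Lo/W/e, w/Lo/W/d, w/Lo/D/b, w/Lo/D/e, w/Lo/D/d, w/Lo/U/b, w/Lo/U/e, w/Lo/U/d, w/Mid/W/b, w/Mid/W/e, w/Mid/W/d, w/Mid/D/b, w/Mid/D/e, w/Mid/D/d, w/Mid/U/b, w/Mid/U/e, w/Mid/U/d, y/Lo/W/b, y/Lo/W/e, y/Lo/W/d, y/Lo/D/b, y/Lo/D/e, y/Lo/D/d, y/Lo/U/b, y/Lo/U/e, y/Lo/U/d, y/Mid/W/b, y/Mid/W/e, y/Mid/W/d, y/Mid/D/b, y/Mid/D/e, y/Mid/D/d, y/Mid/U/b, y/Mid/U/e, y/Mid/U/d. Columns: t/In, t/Out, r/In, r/Out.
{w/Lo/W/b, w/Lo/D/b, w/Lo/U/b} → row (1,4) (2,2) (4,6) (4,6)
{w/Lo/W/e, w/Lo/D/e, w/Lo/U/e} → row (5,5) (5,5) (4,6) (4,6)
{w/Lo/W/d, w/Lo/D/d, w/Lo/U/d} → row (7,6) (7,6) (4,6) (4,6)
{w/Mid/W/b, w/Mid/W/e, w/Mid/W/d, w/Mid/D/b, w/Mid/D/e, w/Mid/D/d, w/Mid/U/b, w/Mid/U/e, w/Mid/U/d} → row (7,7) (7,7) (4,6) (4,6)
{y/Lo/W/b, y/Lo/W/e, y/Lo/W/d, y/Mid/W/b, y/Mid/W/e, y/Mid/W/d} → row (6,6) (6,6) (4,6) (4,6)
{y/Lo/D/b, y/Lo/D/e, y/Lo/D/d, y/Mid/D/b, y/Mid/D/e, y/Mid/D/d} → row (4,4) (4,4) (4,6) (4,6)
{y/Lo/U/b, y/Lo/U/e, y/Lo/U/d, y/Mid/U/b, y/Mid/U/e, y/Mid/U/d} → row (5,1) (5,1) (4,6) (4,6)
That's 7 distinct rows out of 36 strategies.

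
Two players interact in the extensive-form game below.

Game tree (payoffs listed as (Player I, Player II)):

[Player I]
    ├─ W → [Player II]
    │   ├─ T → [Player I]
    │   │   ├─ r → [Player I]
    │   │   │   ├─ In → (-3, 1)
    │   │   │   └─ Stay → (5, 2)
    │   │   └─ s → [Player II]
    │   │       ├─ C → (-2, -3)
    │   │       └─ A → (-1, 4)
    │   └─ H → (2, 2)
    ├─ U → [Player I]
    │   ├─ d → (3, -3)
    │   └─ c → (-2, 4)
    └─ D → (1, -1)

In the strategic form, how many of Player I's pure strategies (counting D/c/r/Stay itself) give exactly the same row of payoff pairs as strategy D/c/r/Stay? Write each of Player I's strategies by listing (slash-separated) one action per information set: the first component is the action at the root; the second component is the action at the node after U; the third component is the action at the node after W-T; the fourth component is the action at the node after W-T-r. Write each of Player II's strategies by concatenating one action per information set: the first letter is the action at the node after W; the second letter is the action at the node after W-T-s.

8

Row for D/c/r/Stay (columns TC, TA, HC, HA): (1,-1) (1,-1) (1,-1) (1,-1).
Under D/c/r/Stay, Player I's choice at the node after U and at the node after W-T and at the node after W-T-r can never be reached regardless of what Player II does, so varying those choices leaves every outcome unchanged.
Holding the reachable choices fixed and varying the unreachable ones freely already gives 2 × 2 × 2 = 8 equivalent strategies.
No other strategy reproduces this row, so those 8 are the full class: D/d/r/In, D/d/r/Stay, D/d/s/In, D/d/s/Stay, D/c/r/In, D/c/r/Stay, D/c/s/In, D/c/s/Stay.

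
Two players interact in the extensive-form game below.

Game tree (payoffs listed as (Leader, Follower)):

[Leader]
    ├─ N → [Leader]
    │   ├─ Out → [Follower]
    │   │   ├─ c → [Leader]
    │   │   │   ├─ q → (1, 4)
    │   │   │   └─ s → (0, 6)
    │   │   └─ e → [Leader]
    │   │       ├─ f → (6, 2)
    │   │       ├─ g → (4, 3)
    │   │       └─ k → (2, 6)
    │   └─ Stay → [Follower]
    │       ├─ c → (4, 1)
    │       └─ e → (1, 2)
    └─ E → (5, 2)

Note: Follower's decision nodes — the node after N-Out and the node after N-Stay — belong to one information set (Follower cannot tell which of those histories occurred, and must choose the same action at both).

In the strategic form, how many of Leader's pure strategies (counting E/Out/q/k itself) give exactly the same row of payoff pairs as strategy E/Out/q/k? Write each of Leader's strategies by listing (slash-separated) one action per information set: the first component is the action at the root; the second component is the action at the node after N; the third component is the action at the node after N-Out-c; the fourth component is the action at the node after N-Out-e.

12

Row for E/Out/q/k (columns c, e): (5,2) (5,2).
Under E/Out/q/k, Leader's choice at the node after N and at the node after N-Out-c and at the node after N-Out-e can never be reached regardless of what Follower does, so varying those choices leaves every outcome unchanged.
Holding the reachable choices fixed and varying the unreachable ones freely already gives 2 × 2 × 3 = 12 equivalent strategies.
No other strategy reproduces this row, so those 12 are the full class: E/Out/q/f, E/Out/q/g, E/Out/q/k, E/Out/s/f, E/Out/s/g, E/Out/s/k, E/Stay/q/f, E/Stay/q/g, E/Stay/q/k, E/Stay/s/f, E/Stay/s/g, E/Stay/s/k.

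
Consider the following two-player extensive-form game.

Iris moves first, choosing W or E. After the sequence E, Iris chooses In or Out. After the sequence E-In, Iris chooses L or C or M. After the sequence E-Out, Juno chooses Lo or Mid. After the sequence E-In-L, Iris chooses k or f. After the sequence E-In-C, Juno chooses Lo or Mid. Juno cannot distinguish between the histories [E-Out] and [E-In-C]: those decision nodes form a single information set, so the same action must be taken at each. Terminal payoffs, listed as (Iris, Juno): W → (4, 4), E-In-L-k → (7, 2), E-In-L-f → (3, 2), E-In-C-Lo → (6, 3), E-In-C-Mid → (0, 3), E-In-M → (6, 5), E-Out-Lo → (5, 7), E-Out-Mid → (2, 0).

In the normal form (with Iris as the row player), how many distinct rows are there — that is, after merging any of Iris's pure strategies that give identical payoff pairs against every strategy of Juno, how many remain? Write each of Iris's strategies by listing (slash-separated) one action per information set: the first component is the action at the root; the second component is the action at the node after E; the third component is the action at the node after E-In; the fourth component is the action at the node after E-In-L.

Iris has 24 pure strategies: W/In/L/k, W/In/L/f, W/In/C/k, W/In/C/f, W/In/M/k, W/In/M/f, W/Out/L/k, W/Out/L/f, W/Out/C/k, W/Out/C/f, W/Out/M/k, W/Out/M/f, E/In/L/k, E/In/L/f, E/In/C/k, E/In/C/f, E/In/M/k, E/In/M/f, E/Out/L/k, E/Out/L/f, E/Out/C/k, E/Out/C/f, E/Out/M/k, E/Out/M/f. Columns: Lo, Mid.
{W/In/L/k, W/In/L/f, W/In/C/k, W/In/C/f, W/In/M/k, W/In/M/f, W/Out/L/k, W/Out/L/f, W/Out/C/k, W/Out/C/f, W/Out/M/k, W/Out/M/f} → row (4,4) (4,4)
{E/In/L/k} → row (7,2) (7,2)
{E/In/L/f} → row (3,2) (3,2)
{E/In/C/k, E/In/C/f} → row (6,3) (0,3)
{E/In/M/k, E/In/M/f} → row (6,5) (6,5)
{E/Out/L/k, E/Out/L/f, E/Out/C/k, E/Out/C/f, E/Out/M/k, E/Out/M/f} → row (5,7) (2,0)
That's 6 distinct rows out of 24 strategies.

6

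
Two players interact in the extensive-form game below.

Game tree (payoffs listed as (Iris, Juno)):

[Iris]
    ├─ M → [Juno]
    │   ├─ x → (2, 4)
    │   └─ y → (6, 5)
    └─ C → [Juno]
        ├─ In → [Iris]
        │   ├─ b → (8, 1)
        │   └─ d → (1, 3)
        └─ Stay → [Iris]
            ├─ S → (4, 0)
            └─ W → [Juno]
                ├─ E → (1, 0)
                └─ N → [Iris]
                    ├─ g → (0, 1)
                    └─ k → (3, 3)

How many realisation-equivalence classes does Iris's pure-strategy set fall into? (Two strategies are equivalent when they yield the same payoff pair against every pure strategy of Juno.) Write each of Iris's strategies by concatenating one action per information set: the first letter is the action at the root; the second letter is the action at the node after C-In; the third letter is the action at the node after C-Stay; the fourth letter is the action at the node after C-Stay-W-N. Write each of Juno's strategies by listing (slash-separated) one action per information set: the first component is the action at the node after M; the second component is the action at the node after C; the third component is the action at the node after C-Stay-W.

Iris has 16 pure strategies: MbSg, MbSk, MbWg, MbWk, MdSg, MdSk, MdWg, MdWk, CbSg, CbSk, CbWg, CbWk, CdSg, CdSk, CdWg, CdWk. Columns: x/In/E, x/In/N, x/Stay/E, x/Stay/N, y/In/E, y/In/N, y/Stay/E, y/Stay/N.
{MbSg, MbSk, MbWg, MbWk, MdSg, MdSk, MdWg, MdWk} → row (2,4) (2,4) (2,4) (2,4) (6,5) (6,5) (6,5) (6,5)
{CbSg, CbSk} → row (8,1) (8,1) (4,0) (4,0) (8,1) (8,1) (4,0) (4,0)
{CbWg} → row (8,1) (8,1) (1,0) (0,1) (8,1) (8,1) (1,0) (0,1)
{CbWk} → row (8,1) (8,1) (1,0) (3,3) (8,1) (8,1) (1,0) (3,3)
{CdSg, CdSk} → row (1,3) (1,3) (4,0) (4,0) (1,3) (1,3) (4,0) (4,0)
{CdWg} → row (1,3) (1,3) (1,0) (0,1) (1,3) (1,3) (1,0) (0,1)
{CdWk} → row (1,3) (1,3) (1,0) (3,3) (1,3) (1,3) (1,0) (3,3)
That's 7 distinct rows out of 16 strategies.

7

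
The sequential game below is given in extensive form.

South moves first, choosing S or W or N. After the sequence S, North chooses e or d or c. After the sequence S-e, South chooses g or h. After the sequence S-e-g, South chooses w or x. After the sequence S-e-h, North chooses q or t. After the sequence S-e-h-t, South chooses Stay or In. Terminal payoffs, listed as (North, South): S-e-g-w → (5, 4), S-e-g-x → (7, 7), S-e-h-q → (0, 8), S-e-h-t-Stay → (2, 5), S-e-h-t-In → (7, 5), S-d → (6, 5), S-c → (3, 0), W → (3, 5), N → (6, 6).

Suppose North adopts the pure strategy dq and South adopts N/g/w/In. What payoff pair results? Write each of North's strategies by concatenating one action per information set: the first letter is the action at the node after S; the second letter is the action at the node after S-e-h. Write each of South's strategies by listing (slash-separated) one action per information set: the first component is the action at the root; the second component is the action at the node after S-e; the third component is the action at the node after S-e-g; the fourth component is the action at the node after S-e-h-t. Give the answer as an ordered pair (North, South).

Trace the play path from the root:
  South plays N
→ terminal payoff (6, 6).
(North's choice at the node after S is never reached on this path, so it doesn't affect the outcome.)

(6, 6)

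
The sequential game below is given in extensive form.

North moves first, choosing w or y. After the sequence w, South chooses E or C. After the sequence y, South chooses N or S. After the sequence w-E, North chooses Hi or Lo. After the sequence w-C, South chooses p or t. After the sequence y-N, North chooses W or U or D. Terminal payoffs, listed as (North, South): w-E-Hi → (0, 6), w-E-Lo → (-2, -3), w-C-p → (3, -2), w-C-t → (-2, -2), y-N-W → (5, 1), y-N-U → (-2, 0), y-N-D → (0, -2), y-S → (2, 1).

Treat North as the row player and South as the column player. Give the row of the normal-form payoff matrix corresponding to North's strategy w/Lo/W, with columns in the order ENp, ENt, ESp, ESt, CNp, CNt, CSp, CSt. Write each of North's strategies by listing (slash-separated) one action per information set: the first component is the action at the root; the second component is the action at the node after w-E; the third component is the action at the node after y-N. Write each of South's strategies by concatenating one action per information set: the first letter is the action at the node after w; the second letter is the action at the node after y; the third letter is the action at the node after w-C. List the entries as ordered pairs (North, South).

(-2,-3) (-2,-3) (-2,-3) (-2,-3) (3,-2) (-2,-2) (3,-2) (-2,-2)

vs ENp: North plays w → South plays E at [w] → North plays Lo at [w-E] → (-2, -3)
vs ENt: North plays w → South plays E at [w] → North plays Lo at [w-E] → (-2, -3)
vs ESp: North plays w → South plays E at [w] → North plays Lo at [w-E] → (-2, -3)
vs ESt: North plays w → South plays E at [w] → North plays Lo at [w-E] → (-2, -3)
vs CNp: North plays w → South plays C at [w] → South plays p at [w-C] → (3, -2)
vs CNt: North plays w → South plays C at [w] → South plays t at [w-C] → (-2, -2)
vs CSp: North plays w → South plays C at [w] → South plays p at [w-C] → (3, -2)
vs CSt: North plays w → South plays C at [w] → South plays t at [w-C] → (-2, -2)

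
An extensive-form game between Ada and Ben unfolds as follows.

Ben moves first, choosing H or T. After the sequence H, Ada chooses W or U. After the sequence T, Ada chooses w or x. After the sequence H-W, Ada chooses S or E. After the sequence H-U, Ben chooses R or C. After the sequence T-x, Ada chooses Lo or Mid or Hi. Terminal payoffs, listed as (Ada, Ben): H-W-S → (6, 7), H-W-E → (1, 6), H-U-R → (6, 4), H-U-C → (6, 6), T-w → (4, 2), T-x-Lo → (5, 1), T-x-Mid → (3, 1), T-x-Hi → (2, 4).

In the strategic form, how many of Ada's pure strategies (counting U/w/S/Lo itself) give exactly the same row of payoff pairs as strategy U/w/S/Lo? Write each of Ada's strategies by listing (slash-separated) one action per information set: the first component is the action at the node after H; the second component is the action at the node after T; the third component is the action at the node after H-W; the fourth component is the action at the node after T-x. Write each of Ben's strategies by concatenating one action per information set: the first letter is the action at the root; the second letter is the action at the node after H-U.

6

Row for U/w/S/Lo (columns HR, HC, TR, TC): (6,4) (6,6) (4,2) (4,2).
Under U/w/S/Lo, Ada's choice at the node after H-W and at the node after T-x can never be reached regardless of what Ben does, so varying those choices leaves every outcome unchanged.
Holding the reachable choices fixed and varying the unreachable ones freely already gives 2 × 3 = 6 equivalent strategies.
No other strategy reproduces this row, so those 6 are the full class: U/w/S/Lo, U/w/S/Mid, U/w/S/Hi, U/w/E/Lo, U/w/E/Mid, U/w/E/Hi.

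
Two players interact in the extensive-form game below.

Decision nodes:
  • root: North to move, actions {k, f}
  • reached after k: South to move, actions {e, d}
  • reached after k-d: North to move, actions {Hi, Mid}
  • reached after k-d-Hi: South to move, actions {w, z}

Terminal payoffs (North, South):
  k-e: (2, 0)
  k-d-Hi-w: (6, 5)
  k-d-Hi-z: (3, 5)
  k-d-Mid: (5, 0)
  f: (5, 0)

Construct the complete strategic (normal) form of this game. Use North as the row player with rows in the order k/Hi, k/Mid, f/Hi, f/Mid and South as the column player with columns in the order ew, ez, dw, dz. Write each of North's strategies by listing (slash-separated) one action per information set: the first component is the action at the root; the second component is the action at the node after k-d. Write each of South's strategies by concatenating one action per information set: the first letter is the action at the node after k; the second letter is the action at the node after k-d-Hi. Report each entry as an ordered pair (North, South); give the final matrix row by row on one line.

k/Hi: (2,0) (2,0) (6,5) (3,5) | k/Mid: (2,0) (2,0) (5,0) (5,0) | f/Hi: (5,0) (5,0) (5,0) (5,0) | f/Mid: (5,0) (5,0) (5,0) (5,0)

Row k/Hi: ew→(2,0), ez→(2,0), dw→(6,5), dz→(3,5)
Row k/Mid: ew→(2,0), ez→(2,0), dw→(5,0), dz→(5,0)
Row f/Hi: ew→(5,0), ez→(5,0), dw→(5,0), dz→(5,0)
Row f/Mid: ew→(5,0), ez→(5,0), dw→(5,0), dz→(5,0)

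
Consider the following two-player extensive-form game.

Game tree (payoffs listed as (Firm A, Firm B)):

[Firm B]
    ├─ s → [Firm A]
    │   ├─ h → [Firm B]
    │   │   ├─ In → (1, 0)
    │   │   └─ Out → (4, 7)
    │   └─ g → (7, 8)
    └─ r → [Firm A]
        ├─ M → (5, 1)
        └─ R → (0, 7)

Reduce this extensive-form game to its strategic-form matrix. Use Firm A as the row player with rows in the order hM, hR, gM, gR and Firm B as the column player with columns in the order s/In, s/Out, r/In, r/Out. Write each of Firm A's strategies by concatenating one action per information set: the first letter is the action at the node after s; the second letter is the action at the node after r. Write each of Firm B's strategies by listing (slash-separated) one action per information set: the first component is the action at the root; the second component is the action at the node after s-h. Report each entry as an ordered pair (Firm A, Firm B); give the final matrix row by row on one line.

Row hM: s/In→(1,0), s/Out→(4,7), r/In→(5,1), r/Out→(5,1)
Row hR: s/In→(1,0), s/Out→(4,7), r/In→(0,7), r/Out→(0,7)
Row gM: s/In→(7,8), s/Out→(7,8), r/In→(5,1), r/Out→(5,1)
Row gR: s/In→(7,8), s/Out→(7,8), r/In→(0,7), r/Out→(0,7)

hM: (1,0) (4,7) (5,1) (5,1) | hR: (1,0) (4,7) (0,7) (0,7) | gM: (7,8) (7,8) (5,1) (5,1) | gR: (7,8) (7,8) (0,7) (0,7)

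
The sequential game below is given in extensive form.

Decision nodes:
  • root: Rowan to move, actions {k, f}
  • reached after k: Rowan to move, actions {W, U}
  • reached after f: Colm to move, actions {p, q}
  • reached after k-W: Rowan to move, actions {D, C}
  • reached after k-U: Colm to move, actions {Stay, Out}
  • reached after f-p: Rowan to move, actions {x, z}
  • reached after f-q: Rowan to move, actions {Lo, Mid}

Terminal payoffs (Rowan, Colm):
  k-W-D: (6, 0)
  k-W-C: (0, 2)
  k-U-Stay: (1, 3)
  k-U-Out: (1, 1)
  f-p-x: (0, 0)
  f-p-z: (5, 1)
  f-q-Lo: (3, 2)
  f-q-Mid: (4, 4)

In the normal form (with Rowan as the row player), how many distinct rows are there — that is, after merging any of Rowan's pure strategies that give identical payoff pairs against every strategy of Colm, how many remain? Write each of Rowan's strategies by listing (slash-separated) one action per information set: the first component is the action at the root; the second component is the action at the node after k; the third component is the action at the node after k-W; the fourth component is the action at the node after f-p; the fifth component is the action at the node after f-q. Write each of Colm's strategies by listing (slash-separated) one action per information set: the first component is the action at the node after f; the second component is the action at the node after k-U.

7

Rowan has 32 pure strategies: k/W/D/x/Lo, k/W/D/x/Mid, k/W/D/z/Lo, k/W/D/z/Mid, k/W/C/x/Lo, k/W/C/x/Mid, k/W/C/z/Lo, k/W/C/z/Mid, k/U/D/x/Lo, k/U/D/x/Mid, k/U/D/z/Lo, k/U/D/z/Mid, k/U/C/x/Lo, k/U/C/x/Mid, k/U/C/z/Lo, k/U/C/z/Mid, f/W/D/x/Lo, f/W/D/x/Mid, f/W/D/z/Lo, f/W/D/z/Mid, f/W/C/x/Lo, f/W/C/x/Mid, f/W/C/z/Lo, f/W/C/z/Mid, f/U/D/x/Lo, f/U/D/x/Mid, f/U/D/z/Lo, f/U/D/z/Mid, f/U/C/x/Lo, f/U/C/x/Mid, f/U/C/z/Lo, f/U/C/z/Mid. Columns: p/Stay, p/Out, q/Stay, q/Out.
{k/W/D/x/Lo, k/W/D/x/Mid, k/W/D/z/Lo, k/W/D/z/Mid} → row (6,0) (6,0) (6,0) (6,0)
{k/W/C/x/Lo, k/W/C/x/Mid, k/W/C/z/Lo, k/W/C/z/Mid} → row (0,2) (0,2) (0,2) (0,2)
{k/U/D/x/Lo, k/U/D/x/Mid, k/U/D/z/Lo, k/U/D/z/Mid, k/U/C/x/Lo, k/U/C/x/Mid, k/U/C/z/Lo, k/U/C/z/Mid} → row (1,3) (1,1) (1,3) (1,1)
{f/W/D/x/Lo, f/W/C/x/Lo, f/U/D/x/Lo, f/U/C/x/Lo} → row (0,0) (0,0) (3,2) (3,2)
{f/W/D/x/Mid, f/W/C/x/Mid, f/U/D/x/Mid, f/U/C/x/Mid} → row (0,0) (0,0) (4,4) (4,4)
{f/W/D/z/Lo, f/W/C/z/Lo, f/U/D/z/Lo, f/U/C/z/Lo} → row (5,1) (5,1) (3,2) (3,2)
{f/W/D/z/Mid, f/W/C/z/Mid, f/U/D/z/Mid, f/U/C/z/Mid} → row (5,1) (5,1) (4,4) (4,4)
That's 7 distinct rows out of 32 strategies.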